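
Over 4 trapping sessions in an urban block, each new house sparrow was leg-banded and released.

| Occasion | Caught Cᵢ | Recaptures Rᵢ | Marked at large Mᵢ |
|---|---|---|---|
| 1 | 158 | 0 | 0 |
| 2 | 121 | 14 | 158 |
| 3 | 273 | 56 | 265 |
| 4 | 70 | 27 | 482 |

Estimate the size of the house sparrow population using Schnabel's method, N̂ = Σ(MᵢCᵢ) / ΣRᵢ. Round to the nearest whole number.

N ≈ 1291

Σ MᵢCᵢ = 0·158 + 158·121 + 265·273 + 482·70 = 0 + 19118 + 72345 + 33740 = 125203
Σ Rᵢ = 0 + 14 + 56 + 27 = 97
N̂ = 125203 / 97 ≈ 1290.8 → 1291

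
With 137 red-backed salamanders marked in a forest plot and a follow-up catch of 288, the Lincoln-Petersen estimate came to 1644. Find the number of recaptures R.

From N = M·C/R: R = M·C / N = 137·288 / 1644 = 39456 / 1644 = 24.

R = 24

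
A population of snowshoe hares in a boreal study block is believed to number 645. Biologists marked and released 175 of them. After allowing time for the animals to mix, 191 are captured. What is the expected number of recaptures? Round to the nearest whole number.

Expected recaptures E[R] = M·C / N.
E[R] = 175 × 191 / 645 = 33425 / 645 ≈ 51.8 → 52

expected recaptures ≈ 52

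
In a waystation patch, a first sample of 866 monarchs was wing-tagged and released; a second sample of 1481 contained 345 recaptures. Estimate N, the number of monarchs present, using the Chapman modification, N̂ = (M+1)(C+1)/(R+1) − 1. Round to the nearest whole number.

N̂ = (866+1)(1481+1)/(345+1) − 1 = 867·1482/346 − 1
= 1284894/346 − 1 ≈ 3713.6 − 1 ≈ 3712.6 → 3713

N ≈ 3713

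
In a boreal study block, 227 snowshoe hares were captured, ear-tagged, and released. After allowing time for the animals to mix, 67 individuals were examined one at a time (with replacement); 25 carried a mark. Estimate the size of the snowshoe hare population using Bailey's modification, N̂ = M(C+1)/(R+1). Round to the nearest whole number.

N ≈ 594

N̂ = 227·(67+1)/(25+1) = 227·68/26 = 15436/26 ≈ 593.7 → 594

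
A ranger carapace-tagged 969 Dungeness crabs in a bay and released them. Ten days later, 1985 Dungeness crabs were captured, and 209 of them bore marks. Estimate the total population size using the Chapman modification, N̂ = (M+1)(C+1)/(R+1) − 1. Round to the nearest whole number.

N̂ = (969+1)(1985+1)/(209+1) − 1 = 970·1986/210 − 1
= 1926420/210 − 1 ≈ 9173.4 − 1 ≈ 9172.4 → 9172

N ≈ 9172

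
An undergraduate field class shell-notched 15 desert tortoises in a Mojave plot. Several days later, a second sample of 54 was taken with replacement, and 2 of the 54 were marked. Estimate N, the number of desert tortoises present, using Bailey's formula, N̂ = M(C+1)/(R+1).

N̂ = 15·(54+1)/(2+1) = 15·55/3 = 825/3 = 275

N = 275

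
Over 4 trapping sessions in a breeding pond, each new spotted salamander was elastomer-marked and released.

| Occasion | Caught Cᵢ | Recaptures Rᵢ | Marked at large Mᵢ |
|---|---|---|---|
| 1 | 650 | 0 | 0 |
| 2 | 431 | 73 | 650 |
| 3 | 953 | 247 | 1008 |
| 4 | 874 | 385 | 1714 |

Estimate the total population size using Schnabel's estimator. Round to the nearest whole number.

Σ MᵢCᵢ = 0·650 + 650·431 + 1008·953 + 1714·874 = 0 + 280150 + 960624 + 1498036 = 2738810
Σ Rᵢ = 0 + 73 + 247 + 385 = 705
N̂ = 2738810 / 705 ≈ 3884.8 → 3885

N ≈ 3885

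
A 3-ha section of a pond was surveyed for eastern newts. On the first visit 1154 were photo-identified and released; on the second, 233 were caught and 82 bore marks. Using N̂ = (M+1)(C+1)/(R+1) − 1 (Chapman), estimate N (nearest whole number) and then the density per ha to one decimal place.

N̂ = 1155·234/83 − 1 = 270270/83 − 1 ≈ 3255.3 → 3255
Density = N̂ / area = 3255 / 3 = 1085.0 per ha

density ≈ 1085.0 eastern newts per ha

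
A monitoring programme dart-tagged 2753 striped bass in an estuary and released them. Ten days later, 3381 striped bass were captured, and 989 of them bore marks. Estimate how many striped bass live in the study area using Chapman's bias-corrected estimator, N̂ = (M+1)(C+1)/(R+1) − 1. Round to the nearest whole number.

N̂ = (2753+1)(3381+1)/(989+1) − 1 = 2754·3382/990 − 1
= 9314028/990 − 1 ≈ 9408.1 − 1 ≈ 9407.1 → 9407

N ≈ 9407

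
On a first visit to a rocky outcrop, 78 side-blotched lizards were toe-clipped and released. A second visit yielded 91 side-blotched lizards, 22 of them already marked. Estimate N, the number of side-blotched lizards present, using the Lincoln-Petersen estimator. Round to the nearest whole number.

If marked individuals mix randomly, R/C ≈ M/N, giving N ≈ M·C/R.
N = (78 × 91) / 22 = 7098 / 22 ≈ 322.6 → 323

N ≈ 323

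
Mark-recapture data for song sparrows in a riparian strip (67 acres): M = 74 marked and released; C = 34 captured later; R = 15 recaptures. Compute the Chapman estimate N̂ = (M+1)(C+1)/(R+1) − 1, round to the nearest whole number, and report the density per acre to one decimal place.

density ≈ 2.4 song sparrows per acre

N̂ = 75·35/16 − 1 = 2625/16 − 1 ≈ 163.1 → 163
Density = N̂ / area = 163 / 67 ≈ 2.43 → 2.4 per acre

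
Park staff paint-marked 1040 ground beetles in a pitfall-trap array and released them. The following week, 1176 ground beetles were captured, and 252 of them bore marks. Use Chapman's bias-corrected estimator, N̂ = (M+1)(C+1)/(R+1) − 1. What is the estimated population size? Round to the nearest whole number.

N̂ = (1040+1)(1176+1)/(252+1) − 1 = 1041·1177/253 − 1
= 1225257/253 − 1 ≈ 4842.9 − 1 ≈ 4841.9 → 4842

N ≈ 4842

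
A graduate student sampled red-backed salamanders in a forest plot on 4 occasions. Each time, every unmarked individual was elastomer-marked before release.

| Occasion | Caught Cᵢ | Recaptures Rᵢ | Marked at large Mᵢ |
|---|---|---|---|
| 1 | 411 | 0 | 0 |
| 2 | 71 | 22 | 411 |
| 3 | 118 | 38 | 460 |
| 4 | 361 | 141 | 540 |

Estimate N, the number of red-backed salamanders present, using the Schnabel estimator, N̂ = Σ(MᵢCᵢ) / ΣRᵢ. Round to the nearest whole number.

N ≈ 1385

Σ MᵢCᵢ = 0·411 + 411·71 + 460·118 + 540·361 = 0 + 29181 + 54280 + 194940 = 278401
Σ Rᵢ = 0 + 22 + 38 + 141 = 201
N̂ = 278401 / 201 ≈ 1385.1 → 1385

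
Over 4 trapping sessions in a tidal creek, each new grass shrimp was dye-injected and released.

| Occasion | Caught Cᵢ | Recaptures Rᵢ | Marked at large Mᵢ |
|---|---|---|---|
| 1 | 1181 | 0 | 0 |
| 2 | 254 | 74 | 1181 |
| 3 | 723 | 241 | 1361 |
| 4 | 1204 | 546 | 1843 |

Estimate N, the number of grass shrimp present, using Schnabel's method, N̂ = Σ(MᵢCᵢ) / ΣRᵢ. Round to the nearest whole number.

N ≈ 4068

Σ MᵢCᵢ = 0·1181 + 1181·254 + 1361·723 + 1843·1204 = 0 + 299974 + 984003 + 2218972 = 3502949
Σ Rᵢ = 0 + 74 + 241 + 546 = 861
N̂ = 3502949 / 861 ≈ 4068.47 → 4068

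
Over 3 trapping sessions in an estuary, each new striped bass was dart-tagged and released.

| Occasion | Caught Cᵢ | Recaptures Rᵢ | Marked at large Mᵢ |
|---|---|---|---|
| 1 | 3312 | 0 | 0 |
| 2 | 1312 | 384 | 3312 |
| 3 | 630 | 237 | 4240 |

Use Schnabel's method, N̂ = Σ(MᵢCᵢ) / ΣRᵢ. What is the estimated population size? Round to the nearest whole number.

N ≈ 11,299

Σ MᵢCᵢ = 0·3312 + 3312·1312 + 4240·630 = 0 + 4345344 + 2671200 = 7016544
Σ Rᵢ = 0 + 384 + 237 = 621
N̂ = 7016544 / 621 ≈ 11298.8 → 11299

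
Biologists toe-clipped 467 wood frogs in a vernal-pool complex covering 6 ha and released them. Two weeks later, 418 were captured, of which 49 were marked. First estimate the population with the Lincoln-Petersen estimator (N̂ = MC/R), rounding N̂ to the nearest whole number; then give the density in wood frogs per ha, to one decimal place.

N̂ = 467·418/49 = 195206/49 ≈ 3983.8 → 3984
Density = N̂ / area = 3984 / 6 = 664.0 per ha

density ≈ 664.0 wood frogs per ha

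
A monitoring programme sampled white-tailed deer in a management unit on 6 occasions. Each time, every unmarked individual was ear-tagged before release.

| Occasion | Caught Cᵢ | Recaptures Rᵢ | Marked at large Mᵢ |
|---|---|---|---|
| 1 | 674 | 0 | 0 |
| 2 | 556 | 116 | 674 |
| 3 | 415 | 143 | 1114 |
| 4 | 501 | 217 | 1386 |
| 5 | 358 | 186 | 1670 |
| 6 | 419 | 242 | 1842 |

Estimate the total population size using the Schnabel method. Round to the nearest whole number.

Σ MᵢCᵢ = 0·674 + 674·556 + 1114·415 + 1386·501 + 1670·358 + 1842·419 = 0 + 374744 + 462310 + 694386 + 597860 + 771798 = 2901098
Σ Rᵢ = 0 + 116 + 143 + 217 + 186 + 242 = 904
N̂ = 2901098 / 904 ≈ 3209.2 → 3209

N ≈ 3209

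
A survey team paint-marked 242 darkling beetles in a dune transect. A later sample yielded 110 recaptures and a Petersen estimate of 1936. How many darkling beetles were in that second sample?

From N = M·C/R: C = N·R / M = 1936·110 / 242 = 212960 / 242 = 880.

C = 880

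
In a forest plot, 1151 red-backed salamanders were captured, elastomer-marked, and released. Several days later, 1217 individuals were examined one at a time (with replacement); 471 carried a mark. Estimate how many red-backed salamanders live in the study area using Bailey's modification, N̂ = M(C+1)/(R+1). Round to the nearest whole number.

N̂ = 1151·(1217+1)/(471+1) = 1151·1218/472 = 1401918/472 ≈ 2970.2 → 2970

N ≈ 2970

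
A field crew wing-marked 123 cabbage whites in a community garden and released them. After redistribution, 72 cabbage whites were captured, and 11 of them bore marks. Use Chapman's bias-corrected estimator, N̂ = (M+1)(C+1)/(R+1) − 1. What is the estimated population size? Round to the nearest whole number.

N̂ = (123+1)(72+1)/(11+1) − 1 = 124·73/12 − 1
= 9052/12 − 1 ≈ 754.3 − 1 ≈ 753.3 → 753

N ≈ 753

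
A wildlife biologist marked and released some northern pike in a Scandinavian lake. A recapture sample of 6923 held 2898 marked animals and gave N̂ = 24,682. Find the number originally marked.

M = 10332

From N = M·C/R: M = N·R / C = 24682·2898 / 6923 = 71528436 / 6923 = 10332.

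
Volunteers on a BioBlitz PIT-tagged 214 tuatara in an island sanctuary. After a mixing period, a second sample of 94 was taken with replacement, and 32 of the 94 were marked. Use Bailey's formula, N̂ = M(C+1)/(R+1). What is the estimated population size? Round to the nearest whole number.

N ≈ 616

N̂ = 214·(94+1)/(32+1) = 214·95/33 = 20330/33 ≈ 616.1 → 616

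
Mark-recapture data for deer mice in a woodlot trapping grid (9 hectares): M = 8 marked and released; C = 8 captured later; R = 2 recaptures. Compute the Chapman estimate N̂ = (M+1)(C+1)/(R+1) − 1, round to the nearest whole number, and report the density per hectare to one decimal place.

density ≈ 2.9 deer mice per hectare

N̂ = 9·9/3 − 1 = 81/3 − 1 = 26
Density = N̂ / area = 26 / 9 ≈ 2.89 → 2.9 per hectare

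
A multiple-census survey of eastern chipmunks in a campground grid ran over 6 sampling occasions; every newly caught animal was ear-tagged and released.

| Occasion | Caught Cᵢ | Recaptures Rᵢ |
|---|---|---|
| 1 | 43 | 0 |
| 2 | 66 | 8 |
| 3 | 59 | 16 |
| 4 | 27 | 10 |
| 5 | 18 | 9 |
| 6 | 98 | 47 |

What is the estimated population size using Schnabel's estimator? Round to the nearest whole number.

Marked at large before each occasion: Mᵢ = Σⱼ<ᵢ (Cⱼ − Rⱼ) → M1=0, M2=43, M3=101, M4=144, M5=161, M6=170
Σ MᵢCᵢ = 0·43 + 43·66 + 101·59 + 144·27 + 161·18 + 170·98 = 0 + 2838 + 5959 + 3888 + 2898 + 16660 = 32243
Σ Rᵢ = 0 + 8 + 16 + 10 + 9 + 47 = 90
N̂ = 32243 / 90 ≈ 358.3 → 358

N ≈ 358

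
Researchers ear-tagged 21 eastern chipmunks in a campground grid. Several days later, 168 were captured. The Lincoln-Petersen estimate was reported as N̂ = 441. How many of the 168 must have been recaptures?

From N = M·C/R: R = M·C / N = 21·168 / 441 = 3528 / 441 = 8.

R = 8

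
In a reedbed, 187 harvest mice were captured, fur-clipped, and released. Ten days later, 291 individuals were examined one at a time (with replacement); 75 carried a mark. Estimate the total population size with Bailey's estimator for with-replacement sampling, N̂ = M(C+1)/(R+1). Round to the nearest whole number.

N̂ = 187·(291+1)/(75+1) = 187·292/76 = 54604/76 ≈ 718.47 → 718

N ≈ 718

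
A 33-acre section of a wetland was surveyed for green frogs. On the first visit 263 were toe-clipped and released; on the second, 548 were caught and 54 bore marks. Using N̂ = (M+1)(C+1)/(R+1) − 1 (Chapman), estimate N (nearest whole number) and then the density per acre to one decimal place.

density ≈ 79.8 green frogs per acre

N̂ = 264·549/55 − 1 = 144936/55 − 1 ≈ 2634.2 → 2634
Density = N̂ / area = 2634 / 33 ≈ 79.82 → 79.8 per acre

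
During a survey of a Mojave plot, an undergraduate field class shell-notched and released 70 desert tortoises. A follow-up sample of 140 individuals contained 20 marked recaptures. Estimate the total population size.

N = 490

N = (70 × 140) / 20 = 9800 / 20 = 490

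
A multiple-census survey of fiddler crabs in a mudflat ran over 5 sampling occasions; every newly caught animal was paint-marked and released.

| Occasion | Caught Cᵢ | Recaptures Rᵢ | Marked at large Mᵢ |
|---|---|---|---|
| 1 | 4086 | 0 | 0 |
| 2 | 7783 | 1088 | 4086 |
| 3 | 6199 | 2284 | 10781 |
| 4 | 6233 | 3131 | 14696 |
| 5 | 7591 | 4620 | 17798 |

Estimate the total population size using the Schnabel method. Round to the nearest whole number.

N ≈ 29,249

Σ MᵢCᵢ = 0·4086 + 4086·7783 + 10781·6199 + 14696·6233 + 17798·7591 = 0 + 31801338 + 66831419 + 91600168 + 135104618 = 325337543
Σ Rᵢ = 0 + 1088 + 2284 + 3131 + 4620 = 11123
N̂ = 325337543 / 11123 ≈ 29249.1 → 29249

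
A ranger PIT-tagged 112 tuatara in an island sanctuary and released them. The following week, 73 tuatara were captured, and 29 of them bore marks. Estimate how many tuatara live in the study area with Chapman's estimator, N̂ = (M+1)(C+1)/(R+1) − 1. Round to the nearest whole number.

N̂ = (112+1)(73+1)/(29+1) − 1 = 113·74/30 − 1
= 8362/30 − 1 ≈ 278.7 − 1 ≈ 277.7 → 278

N ≈ 278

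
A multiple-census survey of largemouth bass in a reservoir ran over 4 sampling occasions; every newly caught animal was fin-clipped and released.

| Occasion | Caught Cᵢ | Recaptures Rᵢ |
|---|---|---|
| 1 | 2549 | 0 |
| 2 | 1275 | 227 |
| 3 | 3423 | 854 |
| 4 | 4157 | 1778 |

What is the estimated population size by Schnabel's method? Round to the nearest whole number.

N ≈ 14,409

Marked at large before each occasion: Mᵢ = Σⱼ<ᵢ (Cⱼ − Rⱼ) → M1=0, M2=2549, M3=3597, M4=6166
Σ MᵢCᵢ = 0·2549 + 2549·1275 + 3597·3423 + 6166·4157 = 0 + 3249975 + 12312531 + 25632062 = 41194568
Σ Rᵢ = 0 + 227 + 854 + 1778 = 2859
N̂ = 41194568 / 2859 ≈ 14408.7 → 14409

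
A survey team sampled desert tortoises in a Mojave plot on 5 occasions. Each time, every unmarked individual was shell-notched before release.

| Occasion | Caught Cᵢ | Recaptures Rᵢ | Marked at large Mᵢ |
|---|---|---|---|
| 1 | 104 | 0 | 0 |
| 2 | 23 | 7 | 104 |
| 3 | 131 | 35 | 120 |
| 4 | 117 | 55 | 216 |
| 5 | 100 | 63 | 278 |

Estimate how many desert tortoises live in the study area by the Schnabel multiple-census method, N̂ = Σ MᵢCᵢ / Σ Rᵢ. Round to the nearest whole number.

Σ MᵢCᵢ = 0·104 + 104·23 + 120·131 + 216·117 + 278·100 = 0 + 2392 + 15720 + 25272 + 27800 = 71184
Σ Rᵢ = 0 + 7 + 35 + 55 + 63 = 160
N̂ = 71184 / 160 ≈ 444.9 → 445

N ≈ 445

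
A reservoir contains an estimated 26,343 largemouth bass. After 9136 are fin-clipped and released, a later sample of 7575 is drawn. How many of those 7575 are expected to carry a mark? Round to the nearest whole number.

Expected recaptures E[R] = M·C / N.
E[R] = 9136 × 7575 / 26343 = 69205200 / 26343 ≈ 2627.1 → 2627

expected recaptures ≈ 2627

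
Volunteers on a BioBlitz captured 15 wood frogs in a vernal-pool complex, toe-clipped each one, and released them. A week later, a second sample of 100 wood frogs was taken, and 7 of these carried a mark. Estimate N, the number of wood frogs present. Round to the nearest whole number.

N ≈ 214

The marked fraction in the recapture sample should equal the marked fraction in the population: 7/100 = 15/N.
N = (15 × 100) / 7 = 1500 / 7 ≈ 214.3 → 214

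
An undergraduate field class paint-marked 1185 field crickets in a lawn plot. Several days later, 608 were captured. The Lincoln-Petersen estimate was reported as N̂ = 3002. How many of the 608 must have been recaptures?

From N = M·C/R: R = M·C / N = 1185·608 / 3002 = 720480 / 3002 = 240.

R = 240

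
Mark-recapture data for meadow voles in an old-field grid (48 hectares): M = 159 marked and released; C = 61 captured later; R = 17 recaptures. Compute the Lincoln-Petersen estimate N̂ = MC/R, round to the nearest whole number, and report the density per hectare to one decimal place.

density ≈ 11.9 meadow voles per hectare

N̂ = 159·61/17 = 9699/17 ≈ 570.5 → 571
Density = N̂ / area = 571 / 48 ≈ 11.90 → 11.9 per hectare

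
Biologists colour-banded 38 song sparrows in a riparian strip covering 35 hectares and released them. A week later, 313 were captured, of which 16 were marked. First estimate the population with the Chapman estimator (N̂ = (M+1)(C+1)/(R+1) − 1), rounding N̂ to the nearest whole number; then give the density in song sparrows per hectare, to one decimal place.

N̂ = 39·314/17 − 1 = 12246/17 − 1 ≈ 719.4 → 719
Density = N̂ / area = 719 / 35 ≈ 20.54 → 20.5 per hectare

density ≈ 20.5 song sparrows per hectare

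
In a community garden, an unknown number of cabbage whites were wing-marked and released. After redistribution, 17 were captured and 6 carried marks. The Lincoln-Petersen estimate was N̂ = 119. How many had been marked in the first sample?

M = 42

From N = M·C/R: M = N·R / C = 119·6 / 17 = 714 / 17 = 42.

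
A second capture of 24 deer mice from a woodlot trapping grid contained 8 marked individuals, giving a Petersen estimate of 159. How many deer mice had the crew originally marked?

M = 53

From N = M·C/R: M = N·R / C = 159·8 / 24 = 1272 / 24 = 53.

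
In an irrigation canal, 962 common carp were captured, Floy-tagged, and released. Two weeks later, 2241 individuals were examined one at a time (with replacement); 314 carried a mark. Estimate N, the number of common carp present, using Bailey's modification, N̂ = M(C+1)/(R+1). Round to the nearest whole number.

N̂ = 962·(2241+1)/(314+1) = 962·2242/315 = 2156804/315 ≈ 6847.0 → 6847

N ≈ 6847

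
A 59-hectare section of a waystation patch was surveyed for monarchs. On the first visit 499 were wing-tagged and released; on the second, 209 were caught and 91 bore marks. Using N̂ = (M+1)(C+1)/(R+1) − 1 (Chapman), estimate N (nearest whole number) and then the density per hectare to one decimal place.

N̂ = 500·210/92 − 1 = 105000/92 − 1 ≈ 1140.3 → 1140
Density = N̂ / area = 1140 / 59 ≈ 19.32 → 19.3 per hectare

density ≈ 19.3 monarchs per hectare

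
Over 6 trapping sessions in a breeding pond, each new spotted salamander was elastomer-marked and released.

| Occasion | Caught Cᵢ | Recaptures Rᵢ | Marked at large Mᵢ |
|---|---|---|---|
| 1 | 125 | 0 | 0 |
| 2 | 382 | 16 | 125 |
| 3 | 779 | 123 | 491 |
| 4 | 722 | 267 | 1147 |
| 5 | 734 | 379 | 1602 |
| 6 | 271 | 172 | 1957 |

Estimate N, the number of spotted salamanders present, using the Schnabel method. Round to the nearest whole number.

Σ MᵢCᵢ = 0·125 + 125·382 + 491·779 + 1147·722 + 1602·734 + 1957·271 = 0 + 47750 + 382489 + 828134 + 1175868 + 530347 = 2964588
Σ Rᵢ = 0 + 16 + 123 + 267 + 379 + 172 = 957
N̂ = 2964588 / 957 ≈ 3097.8 → 3098

N ≈ 3098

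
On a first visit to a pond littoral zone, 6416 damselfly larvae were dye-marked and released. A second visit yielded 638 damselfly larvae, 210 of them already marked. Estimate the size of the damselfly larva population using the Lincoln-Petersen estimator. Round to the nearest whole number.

N ≈ 19,492

The marked fraction in the recapture sample should equal the marked fraction in the population: 210/638 = 6416/N.
N = (6416 × 638) / 210 = 4093408 / 210 ≈ 19492.4 → 19492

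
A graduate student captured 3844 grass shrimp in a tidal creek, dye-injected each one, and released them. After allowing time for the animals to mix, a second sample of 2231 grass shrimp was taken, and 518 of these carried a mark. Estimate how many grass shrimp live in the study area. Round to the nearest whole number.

N ≈ 16,556

The marked fraction in the recapture sample should equal the marked fraction in the population: 518/2231 = 3844/N.
N = (3844 × 2231) / 518 = 8575964 / 518 ≈ 16555.9 → 16556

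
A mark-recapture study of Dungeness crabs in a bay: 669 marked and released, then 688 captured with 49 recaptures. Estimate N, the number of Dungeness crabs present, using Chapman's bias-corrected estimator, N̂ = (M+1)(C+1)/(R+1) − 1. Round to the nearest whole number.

N̂ = (669+1)(688+1)/(49+1) − 1 = 670·689/50 − 1
= 461630/50 − 1 ≈ 9232.6 − 1 ≈ 9231.6 → 9232

N ≈ 9232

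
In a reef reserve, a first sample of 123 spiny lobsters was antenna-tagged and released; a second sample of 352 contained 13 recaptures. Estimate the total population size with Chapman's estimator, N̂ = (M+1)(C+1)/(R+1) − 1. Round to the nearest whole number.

N̂ = (123+1)(352+1)/(13+1) − 1 = 124·353/14 − 1
= 43772/14 − 1 ≈ 3126.6 − 1 ≈ 3125.6 → 3126

N ≈ 3126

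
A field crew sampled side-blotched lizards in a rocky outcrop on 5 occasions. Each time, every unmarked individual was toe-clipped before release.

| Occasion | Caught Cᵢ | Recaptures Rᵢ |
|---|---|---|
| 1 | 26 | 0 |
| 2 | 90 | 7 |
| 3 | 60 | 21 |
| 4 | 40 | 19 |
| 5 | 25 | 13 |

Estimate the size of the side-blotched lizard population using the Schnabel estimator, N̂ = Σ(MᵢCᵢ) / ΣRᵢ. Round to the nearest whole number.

Marked at large before each occasion: Mᵢ = Σⱼ<ᵢ (Cⱼ − Rⱼ) → M1=0, M2=26, M3=109, M4=148, M5=169
Σ MᵢCᵢ = 0·26 + 26·90 + 109·60 + 148·40 + 169·25 = 0 + 2340 + 6540 + 5920 + 4225 = 19025
Σ Rᵢ = 0 + 7 + 21 + 19 + 13 = 60
N̂ = 19025 / 60 ≈ 317.1 → 317

N ≈ 317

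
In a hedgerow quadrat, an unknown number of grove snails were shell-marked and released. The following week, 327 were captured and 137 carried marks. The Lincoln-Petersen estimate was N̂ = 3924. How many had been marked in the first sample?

From N = M·C/R: M = N·R / C = 3924·137 / 327 = 537588 / 327 = 1644.

M = 1644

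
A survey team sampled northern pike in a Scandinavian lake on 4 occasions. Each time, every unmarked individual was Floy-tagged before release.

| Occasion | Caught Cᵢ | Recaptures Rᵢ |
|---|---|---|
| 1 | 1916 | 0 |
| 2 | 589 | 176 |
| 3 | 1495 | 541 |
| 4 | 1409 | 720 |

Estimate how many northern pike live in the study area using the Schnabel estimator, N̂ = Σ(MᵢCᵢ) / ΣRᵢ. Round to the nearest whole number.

Marked at large before each occasion: Mᵢ = Σⱼ<ᵢ (Cⱼ − Rⱼ) → M1=0, M2=1916, M3=2329, M4=3283
Σ MᵢCᵢ = 0·1916 + 1916·589 + 2329·1495 + 3283·1409 = 0 + 1128524 + 3481855 + 4625747 = 9236126
Σ Rᵢ = 0 + 176 + 541 + 720 = 1437
N̂ = 9236126 / 1437 ≈ 6427.4 → 6427

N ≈ 6427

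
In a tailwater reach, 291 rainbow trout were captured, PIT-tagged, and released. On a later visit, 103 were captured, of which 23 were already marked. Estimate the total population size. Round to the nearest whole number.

Lincoln-Petersen assumes M/N = R/C, so N = M·C / R.
N = (291 × 103) / 23 = 29973 / 23 ≈ 1303.2 → 1303

N ≈ 1303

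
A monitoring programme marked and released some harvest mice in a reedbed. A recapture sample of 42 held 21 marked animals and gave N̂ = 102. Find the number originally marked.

M = 51

From N = M·C/R: M = N·R / C = 102·21 / 42 = 2142 / 42 = 51.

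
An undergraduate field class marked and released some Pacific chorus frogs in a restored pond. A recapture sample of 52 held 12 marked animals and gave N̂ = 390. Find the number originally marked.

From N = M·C/R: M = N·R / C = 390·12 / 52 = 4680 / 52 = 90.

M = 90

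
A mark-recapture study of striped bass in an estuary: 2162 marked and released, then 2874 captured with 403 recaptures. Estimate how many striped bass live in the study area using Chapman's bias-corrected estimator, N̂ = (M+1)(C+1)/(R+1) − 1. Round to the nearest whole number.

N ≈ 15,392

N̂ = (2162+1)(2874+1)/(403+1) − 1 = 2163·2875/404 − 1
= 6218625/404 − 1 ≈ 15392.6 − 1 ≈ 15391.6 → 15392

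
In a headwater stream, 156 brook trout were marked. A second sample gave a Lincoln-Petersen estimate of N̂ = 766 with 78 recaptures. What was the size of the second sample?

From N = M·C/R: C = N·R / M = 766·78 / 156 = 59748 / 156 = 383.

C = 383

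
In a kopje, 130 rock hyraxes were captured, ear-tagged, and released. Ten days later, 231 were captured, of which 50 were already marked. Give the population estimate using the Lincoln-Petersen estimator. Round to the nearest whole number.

N ≈ 601

Lincoln-Petersen assumes M/N = R/C, so N = M·C / R.
N = (130 × 231) / 50 = 30030 / 50 ≈ 600.6 → 601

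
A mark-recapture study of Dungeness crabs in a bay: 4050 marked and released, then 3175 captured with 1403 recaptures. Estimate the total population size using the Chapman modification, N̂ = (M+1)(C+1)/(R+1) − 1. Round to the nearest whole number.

N ≈ 9163

N̂ = (4050+1)(3175+1)/(1403+1) − 1 = 4051·3176/1404 − 1
= 12865976/1404 − 1 ≈ 9163.8 − 1 ≈ 9162.8 → 9163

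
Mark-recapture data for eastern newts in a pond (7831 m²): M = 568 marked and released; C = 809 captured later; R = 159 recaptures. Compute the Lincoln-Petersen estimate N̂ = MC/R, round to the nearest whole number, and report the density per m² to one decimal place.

density ≈ 0.4 eastern newts per m²

N̂ = 568·809/159 = 459512/159 ≈ 2890.0 → 2890
Density = N̂ / area = 2890 / 7831 ≈ 0.37 → 0.4 per m²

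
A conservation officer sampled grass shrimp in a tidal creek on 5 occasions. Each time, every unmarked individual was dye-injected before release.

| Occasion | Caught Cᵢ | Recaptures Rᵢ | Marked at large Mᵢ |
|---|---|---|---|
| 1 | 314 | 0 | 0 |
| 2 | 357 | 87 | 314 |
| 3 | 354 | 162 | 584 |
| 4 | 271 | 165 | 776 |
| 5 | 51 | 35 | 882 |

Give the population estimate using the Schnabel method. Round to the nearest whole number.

Σ MᵢCᵢ = 0·314 + 314·357 + 584·354 + 776·271 + 882·51 = 0 + 112098 + 206736 + 210296 + 44982 = 574112
Σ Rᵢ = 0 + 87 + 162 + 165 + 35 = 449
N̂ = 574112 / 449 ≈ 1278.6 → 1279

N ≈ 1279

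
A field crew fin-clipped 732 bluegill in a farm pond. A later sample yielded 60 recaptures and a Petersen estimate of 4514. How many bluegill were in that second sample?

C = 370

From N = M·C/R: C = N·R / M = 4514·60 / 732 = 270840 / 732 = 370.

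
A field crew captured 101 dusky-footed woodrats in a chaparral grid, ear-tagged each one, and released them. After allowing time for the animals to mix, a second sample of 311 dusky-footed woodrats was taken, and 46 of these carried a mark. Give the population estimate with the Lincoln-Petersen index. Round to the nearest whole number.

The marked fraction in the recapture sample should equal the marked fraction in the population: 46/311 = 101/N.
N = (101 × 311) / 46 = 31411 / 46 ≈ 682.8 → 683

N ≈ 683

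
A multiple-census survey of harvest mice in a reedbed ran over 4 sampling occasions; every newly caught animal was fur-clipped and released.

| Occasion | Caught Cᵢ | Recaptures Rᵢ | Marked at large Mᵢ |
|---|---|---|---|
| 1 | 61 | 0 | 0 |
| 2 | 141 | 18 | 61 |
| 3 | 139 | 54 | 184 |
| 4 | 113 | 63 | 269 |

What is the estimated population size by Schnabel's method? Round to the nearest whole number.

N ≈ 478

Σ MᵢCᵢ = 0·61 + 61·141 + 184·139 + 269·113 = 0 + 8601 + 25576 + 30397 = 64574
Σ Rᵢ = 0 + 18 + 54 + 63 = 135
N̂ = 64574 / 135 ≈ 478.3 → 478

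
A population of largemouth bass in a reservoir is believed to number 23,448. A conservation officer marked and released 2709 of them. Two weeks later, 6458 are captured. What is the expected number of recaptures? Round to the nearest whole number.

expected recaptures ≈ 746

The marked fraction of the population is 2709/23448, so in a sample of 6458 expect C·(M/N) marked.
E[R] = 2709 × 6458 / 23448 = 17494722 / 23448 ≈ 746.1 → 746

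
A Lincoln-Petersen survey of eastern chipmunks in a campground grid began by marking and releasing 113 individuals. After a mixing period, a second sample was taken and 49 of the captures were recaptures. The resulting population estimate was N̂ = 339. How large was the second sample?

C = 147

From N = M·C/R: C = N·R / M = 339·49 / 113 = 16611 / 113 = 147.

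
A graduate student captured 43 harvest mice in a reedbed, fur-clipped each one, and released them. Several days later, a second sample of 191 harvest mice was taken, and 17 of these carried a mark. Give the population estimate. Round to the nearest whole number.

N ≈ 483

The marked fraction in the recapture sample should equal the marked fraction in the population: 17/191 = 43/N.
N = (43 × 191) / 17 = 8213 / 17 ≈ 483.1 → 483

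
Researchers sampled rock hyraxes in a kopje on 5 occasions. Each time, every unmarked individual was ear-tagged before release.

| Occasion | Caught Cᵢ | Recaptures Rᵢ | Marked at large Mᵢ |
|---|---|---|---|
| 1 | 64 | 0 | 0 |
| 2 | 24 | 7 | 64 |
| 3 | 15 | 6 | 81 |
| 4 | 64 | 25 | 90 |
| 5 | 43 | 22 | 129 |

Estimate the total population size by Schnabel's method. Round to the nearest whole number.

Σ MᵢCᵢ = 0·64 + 64·24 + 81·15 + 90·64 + 129·43 = 0 + 1536 + 1215 + 5760 + 5547 = 14058
Σ Rᵢ = 0 + 7 + 6 + 25 + 22 = 60
N̂ = 14058 / 60 ≈ 234.3 → 234

N ≈ 234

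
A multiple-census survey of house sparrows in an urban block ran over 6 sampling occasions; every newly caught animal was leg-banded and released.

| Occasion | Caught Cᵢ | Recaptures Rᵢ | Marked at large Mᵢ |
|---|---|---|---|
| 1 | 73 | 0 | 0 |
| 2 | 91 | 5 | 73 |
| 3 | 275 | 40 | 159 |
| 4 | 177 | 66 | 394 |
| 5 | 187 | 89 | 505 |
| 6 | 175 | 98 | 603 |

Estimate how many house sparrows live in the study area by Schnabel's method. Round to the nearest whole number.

N ≈ 1074

Σ MᵢCᵢ = 0·73 + 73·91 + 159·275 + 394·177 + 505·187 + 603·175 = 0 + 6643 + 43725 + 69738 + 94435 + 105525 = 320066
Σ Rᵢ = 0 + 5 + 40 + 66 + 89 + 98 = 298
N̂ = 320066 / 298 ≈ 1074.0 → 1074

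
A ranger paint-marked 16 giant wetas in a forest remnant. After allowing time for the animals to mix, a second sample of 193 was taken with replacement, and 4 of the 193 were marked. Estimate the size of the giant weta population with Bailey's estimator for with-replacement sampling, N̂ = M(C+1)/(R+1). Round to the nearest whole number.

N ≈ 621

N̂ = 16·(193+1)/(4+1) = 16·194/5 = 3104/5 ≈ 620.8 → 621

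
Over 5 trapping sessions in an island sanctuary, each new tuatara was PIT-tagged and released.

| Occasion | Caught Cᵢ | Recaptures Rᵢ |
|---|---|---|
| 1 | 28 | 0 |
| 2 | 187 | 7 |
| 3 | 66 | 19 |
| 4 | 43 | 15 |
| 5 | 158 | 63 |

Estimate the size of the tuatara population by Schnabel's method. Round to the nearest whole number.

N ≈ 718

Marked at large before each occasion: Mᵢ = Σⱼ<ᵢ (Cⱼ − Rⱼ) → M1=0, M2=28, M3=208, M4=255, M5=283
Σ MᵢCᵢ = 0·28 + 28·187 + 208·66 + 255·43 + 283·158 = 0 + 5236 + 13728 + 10965 + 44714 = 74643
Σ Rᵢ = 0 + 7 + 19 + 15 + 63 = 104
N̂ = 74643 / 104 ≈ 717.7 → 718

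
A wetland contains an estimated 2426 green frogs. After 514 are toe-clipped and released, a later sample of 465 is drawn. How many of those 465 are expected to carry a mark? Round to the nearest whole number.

Expected recaptures E[R] = M·C / N.
E[R] = 514 × 465 / 2426 = 239010 / 2426 ≈ 98.5 → 99

expected recaptures ≈ 99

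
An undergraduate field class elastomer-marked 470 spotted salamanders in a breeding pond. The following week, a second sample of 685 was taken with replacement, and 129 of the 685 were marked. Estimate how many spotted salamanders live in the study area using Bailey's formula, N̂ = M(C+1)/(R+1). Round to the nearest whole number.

N ≈ 2480

N̂ = 470·(685+1)/(129+1) = 470·686/130 = 322420/130 ≈ 2480.2 → 2480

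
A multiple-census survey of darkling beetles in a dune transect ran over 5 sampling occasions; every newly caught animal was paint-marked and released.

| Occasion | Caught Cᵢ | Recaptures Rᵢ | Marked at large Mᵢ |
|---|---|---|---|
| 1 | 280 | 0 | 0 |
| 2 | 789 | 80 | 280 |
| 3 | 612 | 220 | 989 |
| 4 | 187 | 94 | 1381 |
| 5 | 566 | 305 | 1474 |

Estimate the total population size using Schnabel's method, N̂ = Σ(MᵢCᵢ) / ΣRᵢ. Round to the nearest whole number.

Σ MᵢCᵢ = 0·280 + 280·789 + 989·612 + 1381·187 + 1474·566 = 0 + 220920 + 605268 + 258247 + 834284 = 1918719
Σ Rᵢ = 0 + 80 + 220 + 94 + 305 = 699
N̂ = 1918719 / 699 ≈ 2744.9 → 2745

N ≈ 2745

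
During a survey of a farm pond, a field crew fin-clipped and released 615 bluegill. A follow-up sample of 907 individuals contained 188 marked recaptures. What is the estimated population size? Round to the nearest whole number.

N ≈ 2967

Lincoln-Petersen assumes M/N = R/C, so N = M·C / R.
N = (615 × 907) / 188 = 557805 / 188 ≈ 2967.0 → 2967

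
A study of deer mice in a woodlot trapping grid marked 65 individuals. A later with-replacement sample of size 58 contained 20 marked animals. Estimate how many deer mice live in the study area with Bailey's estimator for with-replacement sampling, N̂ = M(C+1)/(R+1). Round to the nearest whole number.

N̂ = 65·(58+1)/(20+1) = 65·59/21 = 3835/21 ≈ 182.6 → 183

N ≈ 183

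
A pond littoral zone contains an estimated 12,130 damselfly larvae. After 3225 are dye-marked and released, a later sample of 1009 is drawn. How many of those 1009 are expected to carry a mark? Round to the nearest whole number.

The marked fraction of the population is 3225/12130, so in a sample of 1009 expect C·(M/N) marked.
E[R] = 3225 × 1009 / 12130 = 3254025 / 12130 ≈ 268.3 → 268

expected recaptures ≈ 268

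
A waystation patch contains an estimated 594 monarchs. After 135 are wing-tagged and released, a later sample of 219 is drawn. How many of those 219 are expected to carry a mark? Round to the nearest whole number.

Expected recaptures E[R] = M·C / N.
E[R] = 135 × 219 / 594 = 29565 / 594 ≈ 49.8 → 50

expected recaptures ≈ 50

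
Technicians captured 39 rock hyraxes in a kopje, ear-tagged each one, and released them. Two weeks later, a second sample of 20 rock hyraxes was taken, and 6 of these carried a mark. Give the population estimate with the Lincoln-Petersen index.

N = 130

The marked fraction in the recapture sample should equal the marked fraction in the population: 6/20 = 39/N.
N = (39 × 20) / 6 = 780 / 6 = 130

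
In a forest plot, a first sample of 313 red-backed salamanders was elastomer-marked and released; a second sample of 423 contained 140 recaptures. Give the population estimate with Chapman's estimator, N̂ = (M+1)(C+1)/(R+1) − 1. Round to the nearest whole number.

N̂ = (313+1)(423+1)/(140+1) − 1 = 314·424/141 − 1
= 133136/141 − 1 ≈ 944.2 − 1 ≈ 943.2 → 943

N ≈ 943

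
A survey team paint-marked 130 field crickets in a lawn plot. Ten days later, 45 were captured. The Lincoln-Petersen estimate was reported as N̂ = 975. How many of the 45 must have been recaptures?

R = 6

From N = M·C/R: R = M·C / N = 130·45 / 975 = 5850 / 975 = 6.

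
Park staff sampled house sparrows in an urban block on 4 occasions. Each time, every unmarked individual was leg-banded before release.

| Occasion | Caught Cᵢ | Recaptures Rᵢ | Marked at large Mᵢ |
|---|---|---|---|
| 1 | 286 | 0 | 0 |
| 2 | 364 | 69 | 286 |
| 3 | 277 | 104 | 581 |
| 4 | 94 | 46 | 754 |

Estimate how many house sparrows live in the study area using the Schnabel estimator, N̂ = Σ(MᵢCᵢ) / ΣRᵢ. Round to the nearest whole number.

N ≈ 1534

Σ MᵢCᵢ = 0·286 + 286·364 + 581·277 + 754·94 = 0 + 104104 + 160937 + 70876 = 335917
Σ Rᵢ = 0 + 69 + 104 + 46 = 219
N̂ = 335917 / 219 ≈ 1533.9 → 1534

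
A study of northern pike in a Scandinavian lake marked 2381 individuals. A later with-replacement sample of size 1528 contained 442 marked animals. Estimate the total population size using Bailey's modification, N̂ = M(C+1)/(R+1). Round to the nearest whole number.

N̂ = 2381·(1528+1)/(442+1) = 2381·1529/443 = 3640549/443 ≈ 8217.9 → 8218

N ≈ 8218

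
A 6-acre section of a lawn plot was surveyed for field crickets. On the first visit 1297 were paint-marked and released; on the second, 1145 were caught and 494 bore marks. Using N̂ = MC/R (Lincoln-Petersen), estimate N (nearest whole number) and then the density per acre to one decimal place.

N̂ = 1297·1145/494 = 1485065/494 ≈ 3006.2 → 3006
Density = N̂ / area = 3006 / 6 = 501.0 per acre

density ≈ 501.0 field crickets per acre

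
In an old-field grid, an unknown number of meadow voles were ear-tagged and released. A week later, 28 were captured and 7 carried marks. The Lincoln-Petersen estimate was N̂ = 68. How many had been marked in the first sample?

M = 17

From N = M·C/R: M = N·R / C = 68·7 / 28 = 476 / 28 = 17.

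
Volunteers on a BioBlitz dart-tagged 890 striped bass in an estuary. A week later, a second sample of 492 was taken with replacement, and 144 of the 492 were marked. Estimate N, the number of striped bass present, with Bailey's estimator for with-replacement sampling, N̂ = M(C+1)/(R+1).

N̂ = 890·(492+1)/(144+1) = 890·493/145 = 438770/145 = 3026

N = 3026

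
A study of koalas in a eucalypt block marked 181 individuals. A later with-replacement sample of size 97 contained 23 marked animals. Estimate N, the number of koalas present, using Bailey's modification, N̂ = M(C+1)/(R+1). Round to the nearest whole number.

N ≈ 739

N̂ = 181·(97+1)/(23+1) = 181·98/24 = 17738/24 ≈ 739.1 → 739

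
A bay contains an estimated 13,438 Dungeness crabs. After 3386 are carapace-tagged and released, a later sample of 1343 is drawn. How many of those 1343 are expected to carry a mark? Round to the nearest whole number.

expected recaptures ≈ 338

The marked fraction of the population is 3386/13438, so in a sample of 1343 expect C·(M/N) marked.
E[R] = 3386 × 1343 / 13438 = 4547398 / 13438 ≈ 338.4 → 338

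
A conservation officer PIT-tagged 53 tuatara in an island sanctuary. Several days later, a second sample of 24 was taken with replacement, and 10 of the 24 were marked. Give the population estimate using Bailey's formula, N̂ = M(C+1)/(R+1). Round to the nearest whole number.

N ≈ 120

N̂ = 53·(24+1)/(10+1) = 53·25/11 = 1325/11 ≈ 120.45 → 120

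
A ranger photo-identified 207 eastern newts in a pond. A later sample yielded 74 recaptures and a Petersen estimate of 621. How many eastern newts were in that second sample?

C = 222

From N = M·C/R: C = N·R / M = 621·74 / 207 = 45954 / 207 = 222.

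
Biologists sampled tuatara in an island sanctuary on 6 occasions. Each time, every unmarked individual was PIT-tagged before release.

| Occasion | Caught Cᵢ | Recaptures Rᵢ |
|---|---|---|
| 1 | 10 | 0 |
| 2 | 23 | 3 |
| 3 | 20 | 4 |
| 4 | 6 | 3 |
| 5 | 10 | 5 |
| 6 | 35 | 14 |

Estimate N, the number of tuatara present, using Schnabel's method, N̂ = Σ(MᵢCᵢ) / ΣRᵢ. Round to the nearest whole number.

N ≈ 120

Marked at large before each occasion: Mᵢ = Σⱼ<ᵢ (Cⱼ − Rⱼ) → M1=0, M2=10, M3=30, M4=46, M5=49, M6=54
Σ MᵢCᵢ = 0·10 + 10·23 + 30·20 + 46·6 + 49·10 + 54·35 = 0 + 230 + 600 + 276 + 490 + 1890 = 3486
Σ Rᵢ = 0 + 3 + 4 + 3 + 5 + 14 = 29
N̂ = 3486 / 29 ≈ 120.2 → 120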